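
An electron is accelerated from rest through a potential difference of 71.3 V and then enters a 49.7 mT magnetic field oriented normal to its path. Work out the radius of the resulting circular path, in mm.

r ≈ 0.573 mm

The kinetic energy gained is K = qV = (1×1.60×10^-19)(71.3) = 1.14×10^-17 J.
v = √(2K/m) = 5.00×10^6 m/s.
r = mv/(qB) = (9.11×10^-31)(5.00×10^6) / [(1×1.60×10^-19)(0.0497)] = 5.73×10^-4 m.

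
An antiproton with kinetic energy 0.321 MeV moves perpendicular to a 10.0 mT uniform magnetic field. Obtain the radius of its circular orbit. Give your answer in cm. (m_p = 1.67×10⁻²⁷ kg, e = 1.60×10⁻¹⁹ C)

Convert the energy: K = 0.321 MeV = 5.14×10^-14 J.
v = √(2K/m) = √(2·5.14×10^-14/1.67×10^-27) = 7.84×10^6 m/s.
r = mv/(qB) = (1.67×10^-27)(7.84×10^6) / [(1×1.60×10^-19)(0.0100)] = 8.19 m.

r ≈ 819 cm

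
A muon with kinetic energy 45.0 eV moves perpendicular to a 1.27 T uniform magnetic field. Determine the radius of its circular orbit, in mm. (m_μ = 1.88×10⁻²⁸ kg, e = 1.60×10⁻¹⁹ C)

Convert the energy: K = 45.0 eV = 7.20×10^-18 J.
v = √(2K/m) = √(2·7.20×10^-18/1.88×10^-28) = 2.77×10^5 m/s.
r = mv/(qB) = (1.88×10^-28)(2.77×10^5) / [(1×1.60×10^-19)(1.27)] = 2.56×10^-4 m.

r ≈ 0.256 mm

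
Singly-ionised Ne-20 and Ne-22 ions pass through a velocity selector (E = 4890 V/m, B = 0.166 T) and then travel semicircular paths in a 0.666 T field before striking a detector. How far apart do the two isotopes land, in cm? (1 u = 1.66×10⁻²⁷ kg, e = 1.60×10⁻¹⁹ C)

Both emerge at v = E/B₁ = 2.95×10^4 m/s.
r = mv/(qB₂), so r₁ = 9.1779×10^-3 m and r₂ = 0.010096 m, giving Δr = 9.18×10^-4 m.
After a semicircle each ion lands a diameter 2r from the entry slit, so the separation is 2Δr = 1.84×10^-3 m.

Δd ≈ 0.184 cm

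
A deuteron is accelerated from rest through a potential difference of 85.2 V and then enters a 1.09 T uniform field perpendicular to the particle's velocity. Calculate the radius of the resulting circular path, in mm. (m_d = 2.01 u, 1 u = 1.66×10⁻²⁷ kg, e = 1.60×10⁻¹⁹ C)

The kinetic energy gained is K = qV = (1×1.60×10^-19)(85.2) = 1.36×10^-17 J.
v = √(2K/m) = 9.04×10^4 m/s.
r = mv/(qB) = (3.34×10^-27)(9.04×10^4) / [(1×1.60×10^-19)(1.09)] = 1.73×10^-3 m.

r ≈ 1.73 mm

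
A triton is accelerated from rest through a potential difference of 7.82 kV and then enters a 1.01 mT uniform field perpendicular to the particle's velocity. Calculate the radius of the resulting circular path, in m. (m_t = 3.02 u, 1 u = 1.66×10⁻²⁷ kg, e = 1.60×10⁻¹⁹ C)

r ≈ 21.9 m

The kinetic energy gained is K = qV = (1×1.60×10^-19)(7820) = 1.25×10^-15 J.
v = √(2K/m) = 7.07×10^5 m/s.
r = mv/(qB) = (5.01×10^-27)(7.07×10^5) / [(1×1.60×10^-19)(1.01×10^-3)] = 21.9 m.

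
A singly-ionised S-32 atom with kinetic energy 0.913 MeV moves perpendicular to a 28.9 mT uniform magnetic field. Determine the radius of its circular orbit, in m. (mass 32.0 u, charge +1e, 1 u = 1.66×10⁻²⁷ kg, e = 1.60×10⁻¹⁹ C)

r ≈ 26.9 m

Convert the energy: K = 0.913 MeV = 1.46×10^-13 J.
v = √(2K/m) = √(2·1.46×10^-13/5.31×10^-26) = 2.35×10^6 m/s.
r = mv/(qB) = (5.31×10^-26)(2.35×10^6) / [(1×1.60×10^-19)(0.0289)] = 26.9 m.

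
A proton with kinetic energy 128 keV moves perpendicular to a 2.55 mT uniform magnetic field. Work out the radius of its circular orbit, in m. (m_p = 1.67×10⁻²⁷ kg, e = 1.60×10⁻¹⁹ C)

r ≈ 20.3 m

Convert the energy: K = 128 keV = 2.05×10^-14 J.
v = √(2K/m) = √(2·2.05×10^-14/1.67×10^-27) = 4.95×10^6 m/s.
r = mv/(qB) = (1.67×10^-27)(4.95×10^6) / [(1×1.60×10^-19)(2.55×10^-3)] = 20.3 m.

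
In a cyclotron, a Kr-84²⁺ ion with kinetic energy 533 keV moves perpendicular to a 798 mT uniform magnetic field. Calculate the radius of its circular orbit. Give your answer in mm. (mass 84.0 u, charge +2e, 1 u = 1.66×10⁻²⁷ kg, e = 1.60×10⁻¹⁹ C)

Convert the energy: K = 533 keV = 8.53×10^-14 J.
v = √(2K/m) = √(2·8.53×10^-14/1.39×10^-25) = 1.11×10^6 m/s.
r = mv/(qB) = (1.39×10^-25)(1.11×10^6) / [(2×1.60×10^-19)(0.798)] = 0.604 m.

r ≈ 604 mm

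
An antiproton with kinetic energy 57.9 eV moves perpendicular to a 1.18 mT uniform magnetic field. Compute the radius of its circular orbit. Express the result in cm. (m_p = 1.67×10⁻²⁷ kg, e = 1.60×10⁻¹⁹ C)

Convert the energy: K = 57.9 eV = 9.26×10^-18 J.
v = √(2K/m) = √(2·9.26×10^-18/1.67×10^-27) = 1.05×10^5 m/s.
r = mv/(qB) = (1.67×10^-27)(1.05×10^5) / [(1×1.60×10^-19)(1.18×10^-3)] = 0.932 m.

r ≈ 93.2 cm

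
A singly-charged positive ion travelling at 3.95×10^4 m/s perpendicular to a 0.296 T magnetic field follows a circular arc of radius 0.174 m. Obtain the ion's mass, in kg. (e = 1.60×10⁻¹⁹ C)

qvB = mv²/r ⇒ m = qBr/v.
m = (1×1.60×10^-19)(0.296)(0.174) / (3.95×10^4) = 2.09×10^-25 kg.

m ≈ 2.09×10^-25 kg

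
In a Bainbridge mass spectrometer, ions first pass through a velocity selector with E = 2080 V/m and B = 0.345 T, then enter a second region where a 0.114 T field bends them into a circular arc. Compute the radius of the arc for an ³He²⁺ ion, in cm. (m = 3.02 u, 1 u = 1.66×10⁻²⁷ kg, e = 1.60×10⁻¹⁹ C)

r ≈ 0.0829 cm

The selector passes v = E/B = 2080/0.345 = 6030 m/s.
In the deflection region, r = mv/(qB₂) = (5.01×10^-27)(6030) / [(2×1.60×10^-19)(0.114)] = 8.29×10^-4 m.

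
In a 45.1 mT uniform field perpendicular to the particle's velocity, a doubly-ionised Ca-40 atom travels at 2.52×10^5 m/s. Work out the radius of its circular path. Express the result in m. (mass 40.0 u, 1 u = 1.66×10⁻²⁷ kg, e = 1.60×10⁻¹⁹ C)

The magnetic force provides the centripetal force: qvB = mv²/r, so r = mv/(qB).
r = (6.64×10^-26 kg)(2.52×10^5 m/s) / [(2×1.60×10^-19 C)(0.0451 T)] = 1.16 m.

r ≈ 1.16 m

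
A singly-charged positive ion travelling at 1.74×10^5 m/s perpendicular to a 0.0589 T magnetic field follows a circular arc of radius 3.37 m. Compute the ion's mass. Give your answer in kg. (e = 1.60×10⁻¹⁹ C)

qvB = mv²/r ⇒ m = qBr/v.
m = (1×1.60×10^-19)(0.0589)(3.37) / (1.74×10^5) = 1.83×10^-25 kg.

m ≈ 1.83×10^-25 kg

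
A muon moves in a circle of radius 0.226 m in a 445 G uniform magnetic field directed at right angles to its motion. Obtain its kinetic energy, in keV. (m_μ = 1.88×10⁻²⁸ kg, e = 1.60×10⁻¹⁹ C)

K ≈ 43.0 keV

v = qBr/m = (1×1.60×10^-19)(0.0445)(0.226) / (1.88×10^-28) = 8.56×10^6 m/s.
K = ½mv² = 0.5·(1.88×10^-28)·(8.56×10^6)² = 6.89×10^-15 J = 43.0 keV.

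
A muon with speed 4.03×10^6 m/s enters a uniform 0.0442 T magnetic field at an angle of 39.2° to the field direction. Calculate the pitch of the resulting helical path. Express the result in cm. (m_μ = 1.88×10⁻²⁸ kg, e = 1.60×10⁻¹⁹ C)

pitch ≈ 52.2 cm

The velocity component along B is v∥ = v cos39.2° = 3.12×10^6 m/s.
The cyclotron period T = 2πm/(qB) = 1.67×10^-7 s is set by m, q, B alone.
Pitch = v∥·T = (3.12×10^6)(1.67×10^-7) = 0.522 m.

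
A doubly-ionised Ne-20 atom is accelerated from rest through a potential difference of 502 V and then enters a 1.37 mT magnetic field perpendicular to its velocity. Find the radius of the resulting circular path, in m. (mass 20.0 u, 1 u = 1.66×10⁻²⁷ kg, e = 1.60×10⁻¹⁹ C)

The kinetic energy gained is K = qV = (2×1.60×10^-19)(502) = 1.61×10^-16 J.
v = √(2K/m) = 9.84×10^4 m/s.
r = mv/(qB) = (3.32×10^-26)(9.84×10^4) / [(2×1.60×10^-19)(1.37×10^-3)] = 7.45 m.

r ≈ 7.45 m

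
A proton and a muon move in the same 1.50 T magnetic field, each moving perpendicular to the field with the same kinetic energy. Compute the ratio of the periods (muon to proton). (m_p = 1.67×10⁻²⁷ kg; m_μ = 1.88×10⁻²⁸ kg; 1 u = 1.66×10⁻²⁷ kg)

T = 2πm/(qB) is independent of speed, so T₂/T₁ = (m₂/q₂)/(m₁/q₁).
T_{muon}/T_{proton} = (1.88×10^-28/1e) / (1.67×10^-27/1e) = 0.113.

ratio ≈ 0.113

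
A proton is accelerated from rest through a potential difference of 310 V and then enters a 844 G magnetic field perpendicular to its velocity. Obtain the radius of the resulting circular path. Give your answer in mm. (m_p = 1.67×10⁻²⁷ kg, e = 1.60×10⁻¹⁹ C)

r ≈ 30.1 mm

The kinetic energy gained is K = qV = (1×1.60×10^-19)(310) = 4.96×10^-17 J.
v = √(2K/m) = 2.44×10^5 m/s.
r = mv/(qB) = (1.67×10^-27)(2.44×10^5) / [(1×1.60×10^-19)(0.0844)] = 0.0301 m.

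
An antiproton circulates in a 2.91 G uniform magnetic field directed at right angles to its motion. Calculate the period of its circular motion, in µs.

The cyclotron period is independent of speed: T = 2πm/(qB).
T = 2π(1.67×10^-27) / [(1×1.60×10^-19)(2.91×10^-4)] = 2.25×10^-4 s.

T ≈ 225 µs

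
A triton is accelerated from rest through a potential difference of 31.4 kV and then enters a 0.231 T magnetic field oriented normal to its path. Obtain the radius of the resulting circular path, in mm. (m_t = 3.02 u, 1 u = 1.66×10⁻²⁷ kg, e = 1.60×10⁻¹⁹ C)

r ≈ 192 mm

The kinetic energy gained is K = qV = (1×1.60×10^-19)(3.14×10^4) = 5.02×10^-15 J.
v = √(2K/m) = 1.42×10^6 m/s.
r = mv/(qB) = (5.01×10^-27)(1.42×10^6) / [(1×1.60×10^-19)(0.231)] = 0.192 m.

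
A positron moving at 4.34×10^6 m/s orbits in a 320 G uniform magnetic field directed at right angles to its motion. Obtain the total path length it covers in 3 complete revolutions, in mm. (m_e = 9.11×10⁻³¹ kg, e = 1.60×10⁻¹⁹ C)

L ≈ 14.6 mm

r = mv/(qB) = 7.72×10^-4 m, so one revolution covers 2πr = 4.85×10^-3 m.
In 3 revolutions: L = 3·2πr = 0.0146 m.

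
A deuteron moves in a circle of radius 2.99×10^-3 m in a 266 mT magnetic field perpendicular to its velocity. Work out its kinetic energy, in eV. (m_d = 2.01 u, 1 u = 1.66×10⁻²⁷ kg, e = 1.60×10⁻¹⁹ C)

K ≈ 15.2 eV

v = qBr/m = (1×1.60×10^-19)(0.266)(2.99×10^-3) / (3.34×10^-27) = 3.81×10^4 m/s.
K = ½mv² = 0.5·(3.34×10^-27)·(3.81×10^4)² = 2.43×10^-18 J = 15.2 eV.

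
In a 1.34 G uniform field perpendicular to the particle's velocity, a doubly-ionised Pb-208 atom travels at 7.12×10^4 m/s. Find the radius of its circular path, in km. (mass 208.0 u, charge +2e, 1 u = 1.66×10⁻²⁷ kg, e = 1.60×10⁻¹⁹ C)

r ≈ 0.573 km

The magnetic force provides the centripetal force: qvB = mv²/r, so r = mv/(qB).
r = (3.45×10^-25 kg)(7.12×10^4 m/s) / [(2×1.60×10^-19 C)(1.34×10^-4 T)] = 573 m.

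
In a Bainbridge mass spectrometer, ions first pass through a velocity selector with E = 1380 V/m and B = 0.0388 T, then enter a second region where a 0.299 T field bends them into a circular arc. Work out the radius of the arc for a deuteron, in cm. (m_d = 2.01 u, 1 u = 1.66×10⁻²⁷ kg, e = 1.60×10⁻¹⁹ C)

r ≈ 0.248 cm

The selector passes v = E/B = 1380/0.0388 = 3.56×10^4 m/s.
In the deflection region, r = mv/(qB₂) = (3.34×10^-27)(3.56×10^4) / [(1×1.60×10^-19)(0.299)] = 2.48×10^-3 m.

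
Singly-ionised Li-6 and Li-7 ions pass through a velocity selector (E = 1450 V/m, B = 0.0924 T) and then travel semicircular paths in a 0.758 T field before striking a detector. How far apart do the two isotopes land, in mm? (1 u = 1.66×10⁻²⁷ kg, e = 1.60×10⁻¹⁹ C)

Δd ≈ 0.430 mm

Both emerge at v = E/B₁ = 1.57×10^4 m/s.
r = mv/(qB₂), so r₁ = 1.289×10^-3 m and r₂ = 1.504×10^-3 m, giving Δr = 2.15×10^-4 m.
After a semicircle each ion lands a diameter 2r from the entry slit, so the separation is 2Δr = 4.30×10^-4 m.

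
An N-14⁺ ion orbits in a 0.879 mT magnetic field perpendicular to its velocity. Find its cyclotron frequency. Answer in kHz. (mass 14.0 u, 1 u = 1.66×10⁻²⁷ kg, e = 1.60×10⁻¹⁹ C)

f ≈ 0.963 kHz

f = qB/(2πm) = (1×1.60×10^-19)(8.79×10^-4) / [2π(2.32×10^-26)] = 963 Hz.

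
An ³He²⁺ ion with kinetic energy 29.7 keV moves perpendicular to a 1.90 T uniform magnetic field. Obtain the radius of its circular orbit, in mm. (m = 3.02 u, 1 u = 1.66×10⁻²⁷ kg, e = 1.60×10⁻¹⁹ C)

Convert the energy: K = 29.7 keV = 4.75×10^-15 J.
v = √(2K/m) = √(2·4.75×10^-15/5.01×10^-27) = 1.38×10^6 m/s.
r = mv/(qB) = (5.01×10^-27)(1.38×10^6) / [(2×1.60×10^-19)(1.90)] = 0.0114 m.

r ≈ 11.4 mm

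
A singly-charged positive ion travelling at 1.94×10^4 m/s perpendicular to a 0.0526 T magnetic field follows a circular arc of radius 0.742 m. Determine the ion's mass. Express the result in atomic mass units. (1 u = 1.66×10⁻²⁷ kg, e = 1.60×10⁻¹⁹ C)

qvB = mv²/r ⇒ m = qBr/v.
m = (1×1.60×10^-19)(0.0526)(0.742) / (1.94×10^4) = 3.22×10^-25 kg = 194 u.

m ≈ 194 u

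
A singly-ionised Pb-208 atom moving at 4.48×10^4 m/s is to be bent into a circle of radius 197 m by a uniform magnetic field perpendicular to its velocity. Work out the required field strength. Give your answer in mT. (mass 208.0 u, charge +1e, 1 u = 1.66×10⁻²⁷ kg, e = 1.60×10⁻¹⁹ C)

B ≈ 0.491 mT

qvB = mv²/r gives B = mv/(qr).
B = (3.45×10^-25)(4.48×10^4) / [(1×1.60×10^-19)(197)] = 4.91×10^-4 T.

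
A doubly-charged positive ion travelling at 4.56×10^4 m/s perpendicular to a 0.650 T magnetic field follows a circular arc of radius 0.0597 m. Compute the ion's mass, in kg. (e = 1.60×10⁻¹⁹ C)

qvB = mv²/r ⇒ m = qBr/v.
m = (2×1.60×10^-19)(0.650)(0.0597) / (4.56×10^4) = 2.72×10^-25 kg.

m ≈ 2.72×10^-25 kg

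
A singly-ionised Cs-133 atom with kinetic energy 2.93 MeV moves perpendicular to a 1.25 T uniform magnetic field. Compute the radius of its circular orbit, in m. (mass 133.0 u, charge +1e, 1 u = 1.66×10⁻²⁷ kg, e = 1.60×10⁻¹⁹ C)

Convert the energy: K = 2.93 MeV = 4.69×10^-13 J.
v = √(2K/m) = √(2·4.69×10^-13/2.21×10^-25) = 2.06×10^6 m/s.
r = mv/(qB) = (2.21×10^-25)(2.06×10^6) / [(1×1.60×10^-19)(1.25)] = 2.27 m.

r ≈ 2.27 m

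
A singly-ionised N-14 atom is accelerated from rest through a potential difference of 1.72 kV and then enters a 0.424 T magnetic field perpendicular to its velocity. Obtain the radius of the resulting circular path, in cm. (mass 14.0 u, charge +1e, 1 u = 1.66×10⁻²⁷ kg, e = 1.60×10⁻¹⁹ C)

r ≈ 5.27 cm

The kinetic energy gained is K = qV = (1×1.60×10^-19)(1720) = 2.75×10^-16 J.
v = √(2K/m) = 1.54×10^5 m/s.
r = mv/(qB) = (2.32×10^-26)(1.54×10^5) / [(1×1.60×10^-19)(0.424)] = 0.0527 m.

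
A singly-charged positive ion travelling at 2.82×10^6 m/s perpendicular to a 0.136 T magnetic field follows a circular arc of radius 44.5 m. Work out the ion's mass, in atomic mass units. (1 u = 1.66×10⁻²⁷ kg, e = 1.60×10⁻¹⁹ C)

qvB = mv²/r ⇒ m = qBr/v.
m = (1×1.60×10^-19)(0.136)(44.5) / (2.82×10^6) = 3.43×10^-25 kg = 207 u.

m ≈ 207 u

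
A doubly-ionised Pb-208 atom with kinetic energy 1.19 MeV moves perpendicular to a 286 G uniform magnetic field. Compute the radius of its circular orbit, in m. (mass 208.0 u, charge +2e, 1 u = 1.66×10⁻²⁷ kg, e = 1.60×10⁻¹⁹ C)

r ≈ 39.6 m

Convert the energy: K = 1.19 MeV = 1.90×10^-13 J.
v = √(2K/m) = √(2·1.90×10^-13/3.45×10^-25) = 1.05×10^6 m/s.
r = mv/(qB) = (3.45×10^-25)(1.05×10^6) / [(2×1.60×10^-19)(0.0286)] = 39.6 m.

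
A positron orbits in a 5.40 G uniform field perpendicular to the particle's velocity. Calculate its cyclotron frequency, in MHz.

f ≈ 15.1 MHz

f = qB/(2πm) = (1×1.60×10^-19)(5.40×10^-4) / [2π(9.11×10^-31)] = 1.51×10^7 Hz.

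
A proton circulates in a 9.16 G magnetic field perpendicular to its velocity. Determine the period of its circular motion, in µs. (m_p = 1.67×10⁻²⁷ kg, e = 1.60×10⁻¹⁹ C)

The cyclotron period is independent of speed: T = 2πm/(qB).
T = 2π(1.67×10^-27) / [(1×1.60×10^-19)(9.16×10^-4)] = 7.16×10^-5 s.

T ≈ 71.6 µs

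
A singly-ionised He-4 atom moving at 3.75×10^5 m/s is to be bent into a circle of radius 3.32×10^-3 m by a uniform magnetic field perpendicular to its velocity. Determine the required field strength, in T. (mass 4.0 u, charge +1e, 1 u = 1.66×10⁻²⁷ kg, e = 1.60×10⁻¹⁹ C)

B ≈ 4.69 T

qvB = mv²/r gives B = mv/(qr).
B = (6.64×10^-27)(3.75×10^5) / [(1×1.60×10^-19)(3.32×10^-3)] = 4.69 T.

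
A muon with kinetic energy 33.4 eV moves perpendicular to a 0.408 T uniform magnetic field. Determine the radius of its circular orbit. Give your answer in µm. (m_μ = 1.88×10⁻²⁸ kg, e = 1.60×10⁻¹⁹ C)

r ≈ 687 µm

Convert the energy: K = 33.4 eV = 5.34×10^-18 J.
v = √(2K/m) = √(2·5.34×10^-18/1.88×10^-28) = 2.38×10^5 m/s.
r = mv/(qB) = (1.88×10^-28)(2.38×10^5) / [(1×1.60×10^-19)(0.408)] = 6.87×10^-4 m.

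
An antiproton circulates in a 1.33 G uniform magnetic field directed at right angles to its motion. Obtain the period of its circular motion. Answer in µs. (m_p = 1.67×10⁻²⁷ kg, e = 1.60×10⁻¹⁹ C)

The cyclotron period is independent of speed: T = 2πm/(qB).
T = 2π(1.67×10^-27) / [(1×1.60×10^-19)(1.33×10^-4)] = 4.93×10^-4 s.

T ≈ 493 µs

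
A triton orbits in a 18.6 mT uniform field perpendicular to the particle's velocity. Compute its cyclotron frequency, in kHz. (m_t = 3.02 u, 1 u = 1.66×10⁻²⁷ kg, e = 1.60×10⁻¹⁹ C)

f ≈ 94.5 kHz

f = qB/(2πm) = (1×1.60×10^-19)(0.0186) / [2π(5.01×10^-27)] = 9.45×10^4 Hz.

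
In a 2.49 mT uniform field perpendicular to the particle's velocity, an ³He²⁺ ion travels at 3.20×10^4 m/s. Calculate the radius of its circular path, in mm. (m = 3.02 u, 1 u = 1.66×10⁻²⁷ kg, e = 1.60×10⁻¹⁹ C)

r ≈ 201 mm

The magnetic force provides the centripetal force: qvB = mv²/r, so r = mv/(qB).
r = (5.01×10^-27 kg)(3.20×10^4 m/s) / [(2×1.60×10^-19 C)(2.49×10^-3 T)] = 0.201 m.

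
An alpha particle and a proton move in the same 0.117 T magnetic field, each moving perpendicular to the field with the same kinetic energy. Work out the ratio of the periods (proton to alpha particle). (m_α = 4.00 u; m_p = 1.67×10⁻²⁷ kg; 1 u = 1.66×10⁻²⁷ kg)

ratio ≈ 0.503

T = 2πm/(qB) is independent of speed, so T₂/T₁ = (m₂/q₂)/(m₁/q₁).
T_{proton}/T_{alpha particle} = (1.67×10^-27/1e) / (6.64×10^-27/2e) = 0.503.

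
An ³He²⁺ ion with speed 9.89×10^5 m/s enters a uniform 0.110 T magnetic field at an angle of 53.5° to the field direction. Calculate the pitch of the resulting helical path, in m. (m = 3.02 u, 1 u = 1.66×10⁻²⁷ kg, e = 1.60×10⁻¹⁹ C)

The velocity component along B is v∥ = v cos53.5° = 5.88×10^5 m/s.
The cyclotron period T = 2πm/(qB) = 8.95×10^-7 s is set by m, q, B alone.
Pitch = v∥·T = (5.88×10^5)(8.95×10^-7) = 0.526 m.

pitch ≈ 0.526 m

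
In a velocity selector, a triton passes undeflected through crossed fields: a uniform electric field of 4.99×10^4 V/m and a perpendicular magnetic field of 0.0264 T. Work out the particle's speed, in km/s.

v ≈ 1890 km/s

For zero net force, qE = qvB, so v = E/B.
v = (4.99×10^4) / (0.0264) = 1.89×10^6 m/s.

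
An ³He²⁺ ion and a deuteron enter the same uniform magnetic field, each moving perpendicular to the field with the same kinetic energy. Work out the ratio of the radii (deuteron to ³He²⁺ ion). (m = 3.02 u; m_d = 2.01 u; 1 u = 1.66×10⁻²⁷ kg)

r = √(2mK)/(qB) ⇒ at equal K, r ∝ √m/q.
r_{deuteron}/r_{³He²⁺ ion} = 1.63.

ratio ≈ 1.63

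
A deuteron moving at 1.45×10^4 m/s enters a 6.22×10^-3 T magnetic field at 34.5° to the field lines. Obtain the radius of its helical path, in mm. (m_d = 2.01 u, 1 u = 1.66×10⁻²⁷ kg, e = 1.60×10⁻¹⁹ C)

Only the perpendicular component v⊥ = v sin34.5° = 8210 m/s is bent by the field.
r = m v⊥ /(qB) = (3.34×10^-27)(8210) / [(1×1.60×10^-19)(6.22×10^-3)] = 0.0275 m.

r ≈ 27.5 mm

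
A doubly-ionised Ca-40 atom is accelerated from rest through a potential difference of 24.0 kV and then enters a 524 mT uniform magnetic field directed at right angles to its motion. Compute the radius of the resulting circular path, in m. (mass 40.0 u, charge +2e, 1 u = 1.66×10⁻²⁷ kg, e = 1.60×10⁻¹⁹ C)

The kinetic energy gained is K = qV = (2×1.60×10^-19)(2.40×10^4) = 7.68×10^-15 J.
v = √(2K/m) = 4.81×10^5 m/s.
r = mv/(qB) = (6.64×10^-26)(4.81×10^5) / [(2×1.60×10^-19)(0.524)] = 0.190 m.

r ≈ 0.190 m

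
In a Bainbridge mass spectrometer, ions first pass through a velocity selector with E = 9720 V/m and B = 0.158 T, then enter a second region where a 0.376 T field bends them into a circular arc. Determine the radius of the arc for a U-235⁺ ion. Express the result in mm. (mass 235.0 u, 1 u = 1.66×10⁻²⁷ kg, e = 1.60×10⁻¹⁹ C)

r ≈ 399 mm

The selector passes v = E/B = 9720/0.158 = 6.15×10^4 m/s.
In the deflection region, r = mv/(qB₂) = (3.90×10^-25)(6.15×10^4) / [(1×1.60×10^-19)(0.376)] = 0.399 m.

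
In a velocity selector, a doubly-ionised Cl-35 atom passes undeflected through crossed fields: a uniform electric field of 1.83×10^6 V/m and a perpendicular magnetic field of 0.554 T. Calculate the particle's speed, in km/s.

For zero net force, qE = qvB, so v = E/B.
v = (1.83×10^6) / (0.554) = 3.30×10^6 m/s.

v ≈ 3300 km/s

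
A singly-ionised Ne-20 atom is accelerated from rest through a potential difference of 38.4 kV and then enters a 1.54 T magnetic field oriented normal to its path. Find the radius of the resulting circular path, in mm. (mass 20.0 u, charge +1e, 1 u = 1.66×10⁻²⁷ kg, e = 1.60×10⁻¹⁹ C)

r ≈ 82.0 mm

The kinetic energy gained is K = qV = (1×1.60×10^-19)(3.84×10^4) = 6.14×10^-15 J.
v = √(2K/m) = 6.08×10^5 m/s.
r = mv/(qB) = (3.32×10^-26)(6.08×10^5) / [(1×1.60×10^-19)(1.54)] = 0.0820 m.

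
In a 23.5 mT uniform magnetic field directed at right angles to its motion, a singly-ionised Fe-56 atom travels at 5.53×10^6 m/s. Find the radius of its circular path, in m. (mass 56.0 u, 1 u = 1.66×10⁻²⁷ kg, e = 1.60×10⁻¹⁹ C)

The magnetic force provides the centripetal force: qvB = mv²/r, so r = mv/(qB).
r = (9.30×10^-26 kg)(5.53×10^6 m/s) / [(1×1.60×10^-19 C)(0.0235 T)] = 137 m.

r ≈ 137 m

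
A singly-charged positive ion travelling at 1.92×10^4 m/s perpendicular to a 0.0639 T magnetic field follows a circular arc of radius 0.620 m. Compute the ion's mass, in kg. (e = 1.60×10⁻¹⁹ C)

qvB = mv²/r ⇒ m = qBr/v.
m = (1×1.60×10^-19)(0.0639)(0.620) / (1.92×10^4) = 3.30×10^-25 kg.

m ≈ 3.30×10^-25 kg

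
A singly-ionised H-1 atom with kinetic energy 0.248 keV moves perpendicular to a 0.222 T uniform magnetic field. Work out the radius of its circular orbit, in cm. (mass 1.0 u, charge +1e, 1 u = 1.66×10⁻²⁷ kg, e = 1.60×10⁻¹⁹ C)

r ≈ 1.02 cm

Convert the energy: K = 0.248 keV = 3.97×10^-17 J.
v = √(2K/m) = √(2·3.97×10^-17/1.66×10^-27) = 2.19×10^5 m/s.
r = mv/(qB) = (1.66×10^-27)(2.19×10^5) / [(1×1.60×10^-19)(0.222)] = 0.0102 m.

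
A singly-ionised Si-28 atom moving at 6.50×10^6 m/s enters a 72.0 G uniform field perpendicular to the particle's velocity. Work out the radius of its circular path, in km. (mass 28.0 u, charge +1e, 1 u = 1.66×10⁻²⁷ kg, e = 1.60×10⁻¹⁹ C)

r ≈ 0.262 km

The magnetic force provides the centripetal force: qvB = mv²/r, so r = mv/(qB).
r = (4.65×10^-26 kg)(6.50×10^6 m/s) / [(1×1.60×10^-19 C)(7.20×10^-3 T)] = 262 m.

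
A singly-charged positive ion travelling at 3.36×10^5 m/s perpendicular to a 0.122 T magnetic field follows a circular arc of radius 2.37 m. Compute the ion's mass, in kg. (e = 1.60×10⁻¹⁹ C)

qvB = mv²/r ⇒ m = qBr/v.
m = (1×1.60×10^-19)(0.122)(2.37) / (3.36×10^5) = 1.38×10^-25 kg.

m ≈ 1.38×10^-25 kg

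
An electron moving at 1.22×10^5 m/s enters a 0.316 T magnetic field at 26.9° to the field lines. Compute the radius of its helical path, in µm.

r ≈ 0.995 µm

Only the perpendicular component v⊥ = v sin26.9° = 5.52×10^4 m/s is bent by the field.
r = m v⊥ /(qB) = (9.11×10^-31)(5.52×10^4) / [(1×1.60×10^-19)(0.316)] = 9.95×10^-7 m.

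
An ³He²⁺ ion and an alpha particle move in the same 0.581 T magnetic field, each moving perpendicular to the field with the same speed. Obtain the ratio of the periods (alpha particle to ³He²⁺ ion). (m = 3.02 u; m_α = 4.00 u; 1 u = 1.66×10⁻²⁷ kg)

ratio ≈ 1.32

T = 2πm/(qB) is independent of speed, so T₂/T₁ = (m₂/q₂)/(m₁/q₁).
T_{alpha particle}/T_{³He²⁺ ion} = (6.64×10^-27/2e) / (5.01×10^-27/2e) = 1.32.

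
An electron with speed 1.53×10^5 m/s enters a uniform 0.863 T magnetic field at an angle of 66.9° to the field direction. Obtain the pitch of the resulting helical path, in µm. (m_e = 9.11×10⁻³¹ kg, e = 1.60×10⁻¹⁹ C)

The velocity component along B is v∥ = v cos66.9° = 6.00×10^4 m/s.
The cyclotron period T = 2πm/(qB) = 4.15×10^-11 s is set by m, q, B alone.
Pitch = v∥·T = (6.00×10^4)(4.15×10^-11) = 2.49×10^-6 m.

pitch ≈ 2.49 µm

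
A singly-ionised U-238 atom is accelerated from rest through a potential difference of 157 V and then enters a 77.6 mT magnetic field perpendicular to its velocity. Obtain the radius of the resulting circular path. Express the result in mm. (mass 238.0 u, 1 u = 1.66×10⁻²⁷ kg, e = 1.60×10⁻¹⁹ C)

The kinetic energy gained is K = qV = (1×1.60×10^-19)(157) = 2.51×10^-17 J.
v = √(2K/m) = 1.13×10^4 m/s.
r = mv/(qB) = (3.95×10^-25)(1.13×10^4) / [(1×1.60×10^-19)(0.0776)] = 0.359 m.

r ≈ 359 mm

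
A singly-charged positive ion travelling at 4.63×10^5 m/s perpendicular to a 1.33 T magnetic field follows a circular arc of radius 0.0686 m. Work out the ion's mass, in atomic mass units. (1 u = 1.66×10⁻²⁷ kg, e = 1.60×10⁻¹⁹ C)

m ≈ 19.0 u

qvB = mv²/r ⇒ m = qBr/v.
m = (1×1.60×10^-19)(1.33)(0.0686) / (4.63×10^5) = 3.15×10^-26 kg = 19.0 u.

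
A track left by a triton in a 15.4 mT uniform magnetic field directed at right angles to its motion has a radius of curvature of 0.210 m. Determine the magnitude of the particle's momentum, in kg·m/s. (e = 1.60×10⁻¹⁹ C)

Since qvB = mv²/r, the momentum p = mv = qBr.
p = (1×1.60×10^-19)(0.0154)(0.210) = 5.17×10^-22 kg·m/s.

p ≈ 5.17×10^-22 kg·m/s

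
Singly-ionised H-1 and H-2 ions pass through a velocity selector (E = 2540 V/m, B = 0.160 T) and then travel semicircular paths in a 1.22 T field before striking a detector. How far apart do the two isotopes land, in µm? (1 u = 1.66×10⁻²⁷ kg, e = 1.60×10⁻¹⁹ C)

Δd ≈ 270 µm

Both emerge at v = E/B₁ = 1.59×10^4 m/s.
r = mv/(qB₂), so r₁ = 1.35×10^-4 m and r₂ = 2.70×10^-4 m, giving Δr = 1.35×10^-4 m.
After a semicircle each ion lands a diameter 2r from the entry slit, so the separation is 2Δr = 2.70×10^-4 m.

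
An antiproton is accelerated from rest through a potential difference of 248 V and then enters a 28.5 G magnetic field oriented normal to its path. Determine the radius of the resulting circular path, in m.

The kinetic energy gained is K = qV = (1×1.60×10^-19)(248) = 3.97×10^-17 J.
v = √(2K/m) = 2.18×10^5 m/s.
r = mv/(qB) = (1.67×10^-27)(2.18×10^5) / [(1×1.60×10^-19)(2.85×10^-3)] = 0.798 m.

r ≈ 0.798 m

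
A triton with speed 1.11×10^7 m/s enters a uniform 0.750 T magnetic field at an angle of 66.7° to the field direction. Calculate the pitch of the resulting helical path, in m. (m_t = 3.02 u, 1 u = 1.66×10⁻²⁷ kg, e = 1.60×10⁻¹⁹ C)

The velocity component along B is v∥ = v cos66.7° = 4.39×10^6 m/s.
The cyclotron period T = 2πm/(qB) = 2.62×10^-7 s is set by m, q, B alone.
Pitch = v∥·T = (4.39×10^6)(2.62×10^-7) = 1.15 m.

pitch ≈ 1.15 m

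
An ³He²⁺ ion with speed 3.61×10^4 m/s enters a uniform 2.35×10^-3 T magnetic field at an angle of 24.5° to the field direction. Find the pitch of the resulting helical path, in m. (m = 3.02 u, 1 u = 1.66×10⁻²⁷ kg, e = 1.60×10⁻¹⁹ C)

The velocity component along B is v∥ = v cos24.5° = 3.28×10^4 m/s.
The cyclotron period T = 2πm/(qB) = 4.19×10^-5 s is set by m, q, B alone.
Pitch = v∥·T = (3.28×10^4)(4.19×10^-5) = 1.38 m.

pitch ≈ 1.38 m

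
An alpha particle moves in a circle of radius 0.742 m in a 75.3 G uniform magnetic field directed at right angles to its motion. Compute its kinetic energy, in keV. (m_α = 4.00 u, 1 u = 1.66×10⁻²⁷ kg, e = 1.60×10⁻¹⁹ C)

K ≈ 1.50 keV

v = qBr/m = (2×1.60×10^-19)(7.53×10^-3)(0.742) / (6.64×10^-27) = 2.69×10^5 m/s.
K = ½mv² = 0.5·(6.64×10^-27)·(2.69×10^5)² = 2.41×10^-16 J = 1.50 keV.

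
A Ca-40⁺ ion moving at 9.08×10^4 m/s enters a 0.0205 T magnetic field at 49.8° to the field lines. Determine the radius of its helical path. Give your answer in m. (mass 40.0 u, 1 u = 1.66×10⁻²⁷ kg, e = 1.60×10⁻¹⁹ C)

Only the perpendicular component v⊥ = v sin49.8° = 6.94×10^4 m/s is bent by the field.
r = m v⊥ /(qB) = (6.64×10^-26)(6.94×10^4) / [(1×1.60×10^-19)(0.0205)] = 1.40 m.

r ≈ 1.40 m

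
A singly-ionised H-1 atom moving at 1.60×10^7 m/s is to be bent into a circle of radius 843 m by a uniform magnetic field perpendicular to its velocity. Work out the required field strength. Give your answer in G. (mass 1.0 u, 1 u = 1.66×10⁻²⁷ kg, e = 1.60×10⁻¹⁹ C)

B ≈ 1.97 G

qvB = mv²/r gives B = mv/(qr).
B = (1.66×10^-27)(1.60×10^7) / [(1×1.60×10^-19)(843)] = 1.97×10^-4 T.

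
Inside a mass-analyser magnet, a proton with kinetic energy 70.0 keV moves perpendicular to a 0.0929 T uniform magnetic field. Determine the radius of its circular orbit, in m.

r ≈ 0.411 m

Convert the energy: K = 70.0 keV = 1.12×10^-14 J.
v = √(2K/m) = √(2·1.12×10^-14/1.67×10^-27) = 3.66×10^6 m/s.
r = mv/(qB) = (1.67×10^-27)(3.66×10^6) / [(1×1.60×10^-19)(0.0929)] = 0.411 m.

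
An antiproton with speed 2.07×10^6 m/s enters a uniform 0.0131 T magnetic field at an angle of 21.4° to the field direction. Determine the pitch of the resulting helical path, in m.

The velocity component along B is v∥ = v cos21.4° = 1.93×10^6 m/s.
The cyclotron period T = 2πm/(qB) = 5.01×10^-6 s is set by m, q, B alone.
Pitch = v∥·T = (1.93×10^6)(5.01×10^-6) = 9.65 m.

pitch ≈ 9.65 m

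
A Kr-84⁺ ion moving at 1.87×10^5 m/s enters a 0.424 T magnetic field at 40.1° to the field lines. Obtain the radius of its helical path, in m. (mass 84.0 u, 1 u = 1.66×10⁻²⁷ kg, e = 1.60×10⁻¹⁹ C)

r ≈ 0.248 m

Only the perpendicular component v⊥ = v sin40.1° = 1.20×10^5 m/s is bent by the field.
r = m v⊥ /(qB) = (1.39×10^-25)(1.20×10^5) / [(1×1.60×10^-19)(0.424)] = 0.248 m.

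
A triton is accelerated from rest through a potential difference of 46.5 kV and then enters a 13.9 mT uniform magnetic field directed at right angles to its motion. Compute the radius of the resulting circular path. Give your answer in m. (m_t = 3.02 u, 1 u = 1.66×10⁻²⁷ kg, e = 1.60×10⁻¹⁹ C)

r ≈ 3.88 m

The kinetic energy gained is K = qV = (1×1.60×10^-19)(4.65×10^4) = 7.44×10^-15 J.
v = √(2K/m) = 1.72×10^6 m/s.
r = mv/(qB) = (5.01×10^-27)(1.72×10^6) / [(1×1.60×10^-19)(0.0139)] = 3.88 m.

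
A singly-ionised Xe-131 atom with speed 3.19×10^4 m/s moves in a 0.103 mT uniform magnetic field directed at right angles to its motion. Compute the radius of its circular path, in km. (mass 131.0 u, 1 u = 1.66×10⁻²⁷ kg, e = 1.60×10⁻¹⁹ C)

The magnetic force provides the centripetal force: qvB = mv²/r, so r = mv/(qB).
r = (2.17×10^-25 kg)(3.19×10^4 m/s) / [(1×1.60×10^-19 C)(1.03×10^-4 T)] = 421 m.

r ≈ 0.421 km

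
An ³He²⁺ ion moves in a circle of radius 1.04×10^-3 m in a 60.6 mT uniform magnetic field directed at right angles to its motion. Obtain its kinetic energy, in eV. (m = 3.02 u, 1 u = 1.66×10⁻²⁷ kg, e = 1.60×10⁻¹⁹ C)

K ≈ 0.254 eV

v = qBr/m = (2×1.60×10^-19)(0.0606)(1.04×10^-3) / (5.01×10^-27) = 4020 m/s.
K = ½mv² = 0.5·(5.01×10^-27)·(4020)² = 4.06×10^-20 J = 0.254 eV.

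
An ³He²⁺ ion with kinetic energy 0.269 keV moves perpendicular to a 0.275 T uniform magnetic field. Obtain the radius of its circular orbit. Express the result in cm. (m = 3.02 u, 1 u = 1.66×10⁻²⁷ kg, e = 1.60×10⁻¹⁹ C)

Convert the energy: K = 0.269 keV = 4.30×10^-17 J.
v = √(2K/m) = √(2·4.30×10^-17/5.01×10^-27) = 1.31×10^5 m/s.
r = mv/(qB) = (5.01×10^-27)(1.31×10^5) / [(2×1.60×10^-19)(0.275)] = 7.46×10^-3 m.

r ≈ 0.746 cm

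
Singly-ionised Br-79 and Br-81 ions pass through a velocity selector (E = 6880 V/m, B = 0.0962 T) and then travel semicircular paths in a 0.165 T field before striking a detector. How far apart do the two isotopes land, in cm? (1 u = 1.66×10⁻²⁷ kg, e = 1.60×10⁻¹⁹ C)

Both emerge at v = E/B₁ = 7.15×10^4 m/s.
r = mv/(qB₂), so r₁ = 0.35526 m and r₂ = 0.36425 m, giving Δr = 8.99×10^-3 m.
After a semicircle each ion lands a diameter 2r from the entry slit, so the separation is 2Δr = 0.0180 m.

Δd ≈ 1.80 cm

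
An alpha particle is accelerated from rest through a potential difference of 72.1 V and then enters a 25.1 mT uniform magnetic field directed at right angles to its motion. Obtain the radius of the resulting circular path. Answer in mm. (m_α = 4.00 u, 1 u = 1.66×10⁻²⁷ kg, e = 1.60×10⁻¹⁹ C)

The kinetic energy gained is K = qV = (2×1.60×10^-19)(72.1) = 2.31×10^-17 J.
v = √(2K/m) = 8.34×10^4 m/s.
r = mv/(qB) = (6.64×10^-27)(8.34×10^4) / [(2×1.60×10^-19)(0.0251)] = 0.0689 m.

r ≈ 68.9 mm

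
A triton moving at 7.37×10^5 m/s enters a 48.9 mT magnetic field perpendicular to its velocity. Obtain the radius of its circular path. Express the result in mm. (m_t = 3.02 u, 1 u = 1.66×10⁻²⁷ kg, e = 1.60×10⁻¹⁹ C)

r ≈ 472 mm

The magnetic force provides the centripetal force: qvB = mv²/r, so r = mv/(qB).
r = (5.01×10^-27 kg)(7.37×10^5 m/s) / [(1×1.60×10^-19 C)(0.0489 T)] = 0.472 m.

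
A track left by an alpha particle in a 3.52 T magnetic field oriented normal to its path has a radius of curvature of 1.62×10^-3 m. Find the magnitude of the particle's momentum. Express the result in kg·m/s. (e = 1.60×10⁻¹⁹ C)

p ≈ 1.82×10^-21 kg·m/s

Since qvB = mv²/r, the momentum p = mv = qBr.
p = (2×1.60×10^-19)(3.52)(1.62×10^-3) = 1.82×10^-21 kg·m/s.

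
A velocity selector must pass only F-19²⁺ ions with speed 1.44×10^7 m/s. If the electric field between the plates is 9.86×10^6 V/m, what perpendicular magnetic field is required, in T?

qE = qvB ⇒ B = E/v = (9.86×10^6) / (1.44×10^7) = 0.685 T.

B ≈ 0.685 T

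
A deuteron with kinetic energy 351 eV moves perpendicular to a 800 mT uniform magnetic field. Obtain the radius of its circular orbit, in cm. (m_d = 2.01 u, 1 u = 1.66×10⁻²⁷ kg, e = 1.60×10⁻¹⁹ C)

r ≈ 0.478 cm

Convert the energy: K = 351 eV = 5.62×10^-17 J.
v = √(2K/m) = √(2·5.62×10^-17/3.34×10^-27) = 1.83×10^5 m/s.
r = mv/(qB) = (3.34×10^-27)(1.83×10^5) / [(1×1.60×10^-19)(0.800)] = 4.78×10^-3 m.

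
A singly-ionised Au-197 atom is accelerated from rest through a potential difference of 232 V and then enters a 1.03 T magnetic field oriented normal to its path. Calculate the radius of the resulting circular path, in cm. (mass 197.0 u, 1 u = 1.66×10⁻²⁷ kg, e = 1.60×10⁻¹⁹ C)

r ≈ 2.99 cm

The kinetic energy gained is K = qV = (1×1.60×10^-19)(232) = 3.71×10^-17 J.
v = √(2K/m) = 1.51×10^4 m/s.
r = mv/(qB) = (3.27×10^-25)(1.51×10^4) / [(1×1.60×10^-19)(1.03)] = 0.0299 m.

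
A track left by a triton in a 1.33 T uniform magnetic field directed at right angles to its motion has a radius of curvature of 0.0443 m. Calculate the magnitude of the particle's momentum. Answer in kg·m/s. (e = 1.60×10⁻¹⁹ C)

p ≈ 9.43×10^-21 kg·m/s

Since qvB = mv²/r, the momentum p = mv = qBr.
p = (1×1.60×10^-19)(1.33)(0.0443) = 9.43×10^-21 kg·m/s.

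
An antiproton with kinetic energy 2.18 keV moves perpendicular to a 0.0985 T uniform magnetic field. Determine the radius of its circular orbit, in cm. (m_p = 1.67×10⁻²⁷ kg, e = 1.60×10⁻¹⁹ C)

Convert the energy: K = 2.18 keV = 3.49×10^-16 J.
v = √(2K/m) = √(2·3.49×10^-16/1.67×10^-27) = 6.46×10^5 m/s.
r = mv/(qB) = (1.67×10^-27)(6.46×10^5) / [(1×1.60×10^-19)(0.0985)] = 0.0685 m.

r ≈ 6.85 cm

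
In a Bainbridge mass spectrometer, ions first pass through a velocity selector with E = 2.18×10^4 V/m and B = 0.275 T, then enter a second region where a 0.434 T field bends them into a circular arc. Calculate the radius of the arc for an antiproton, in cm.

The selector passes v = E/B = 2.18×10^4/0.275 = 7.93×10^4 m/s.
In the deflection region, r = mv/(qB₂) = (1.67×10^-27)(7.93×10^4) / [(1×1.60×10^-19)(0.434)] = 1.91×10^-3 m.

r ≈ 0.191 cm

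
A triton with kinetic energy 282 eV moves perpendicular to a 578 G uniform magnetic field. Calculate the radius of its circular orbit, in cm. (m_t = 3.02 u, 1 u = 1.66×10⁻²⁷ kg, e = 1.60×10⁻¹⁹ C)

r ≈ 7.27 cm

Convert the energy: K = 282 eV = 4.51×10^-17 J.
v = √(2K/m) = √(2·4.51×10^-17/5.01×10^-27) = 1.34×10^5 m/s.
r = mv/(qB) = (5.01×10^-27)(1.34×10^5) / [(1×1.60×10^-19)(0.0578)] = 0.0727 m.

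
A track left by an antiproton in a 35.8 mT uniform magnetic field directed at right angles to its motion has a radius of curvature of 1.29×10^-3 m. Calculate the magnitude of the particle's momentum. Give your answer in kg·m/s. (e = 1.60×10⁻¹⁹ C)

p ≈ 7.39×10^-24 kg·m/s

Since qvB = mv²/r, the momentum p = mv = qBr.
p = (1×1.60×10^-19)(0.0358)(1.29×10^-3) = 7.39×10^-24 kg·m/s.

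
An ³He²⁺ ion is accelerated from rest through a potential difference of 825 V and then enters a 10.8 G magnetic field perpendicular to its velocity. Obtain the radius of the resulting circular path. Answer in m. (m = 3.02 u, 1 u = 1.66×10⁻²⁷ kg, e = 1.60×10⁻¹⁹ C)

The kinetic energy gained is K = qV = (2×1.60×10^-19)(825) = 2.64×10^-16 J.
v = √(2K/m) = 3.25×10^5 m/s.
r = mv/(qB) = (5.01×10^-27)(3.25×10^5) / [(2×1.60×10^-19)(1.08×10^-3)] = 4.71 m.

r ≈ 4.71 m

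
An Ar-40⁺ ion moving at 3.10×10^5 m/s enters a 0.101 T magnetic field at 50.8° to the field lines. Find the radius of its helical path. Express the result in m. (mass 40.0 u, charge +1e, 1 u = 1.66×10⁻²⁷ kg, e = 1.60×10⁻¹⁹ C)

Only the perpendicular component v⊥ = v sin50.8° = 2.40×10^5 m/s is bent by the field.
r = m v⊥ /(qB) = (6.64×10^-26)(2.40×10^5) / [(1×1.60×10^-19)(0.101)] = 0.987 m.

r ≈ 0.987 m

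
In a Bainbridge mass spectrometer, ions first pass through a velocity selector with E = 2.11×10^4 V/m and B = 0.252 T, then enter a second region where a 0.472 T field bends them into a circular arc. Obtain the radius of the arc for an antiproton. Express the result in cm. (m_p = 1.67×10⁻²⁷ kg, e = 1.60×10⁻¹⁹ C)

The selector passes v = E/B = 2.11×10^4/0.252 = 8.37×10^4 m/s.
In the deflection region, r = mv/(qB₂) = (1.67×10^-27)(8.37×10^4) / [(1×1.60×10^-19)(0.472)] = 1.85×10^-3 m.

r ≈ 0.185 cm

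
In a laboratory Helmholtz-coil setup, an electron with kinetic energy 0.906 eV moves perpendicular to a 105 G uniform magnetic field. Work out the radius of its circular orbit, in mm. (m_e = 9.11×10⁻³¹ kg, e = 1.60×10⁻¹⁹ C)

r ≈ 0.306 mm

Convert the energy: K = 0.906 eV = 1.45×10^-19 J.
v = √(2K/m) = √(2·1.45×10^-19/9.11×10^-31) = 5.64×10^5 m/s.
r = mv/(qB) = (9.11×10^-31)(5.64×10^5) / [(1×1.60×10^-19)(0.0105)] = 3.06×10^-4 m.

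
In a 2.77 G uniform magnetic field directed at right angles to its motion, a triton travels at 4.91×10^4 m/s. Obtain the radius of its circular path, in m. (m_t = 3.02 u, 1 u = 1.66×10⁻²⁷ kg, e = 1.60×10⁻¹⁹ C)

The magnetic force provides the centripetal force: qvB = mv²/r, so r = mv/(qB).
r = (5.01×10^-27 kg)(4.91×10^4 m/s) / [(1×1.60×10^-19 C)(2.77×10^-4 T)] = 5.55 m.

r ≈ 5.55 m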